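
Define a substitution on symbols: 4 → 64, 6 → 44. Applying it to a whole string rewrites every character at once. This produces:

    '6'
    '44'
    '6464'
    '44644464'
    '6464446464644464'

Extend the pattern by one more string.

44644464646444644464446464644464

Replace each of the 16 characters of 6464446464644464 in place — 44 64 44 64 64 64 44 64 44 64 44 64 64 64 44 64 — and concatenate.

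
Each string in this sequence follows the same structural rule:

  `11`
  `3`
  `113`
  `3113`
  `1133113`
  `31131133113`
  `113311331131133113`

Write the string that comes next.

From term 3 onward, concatenate the second-to-last term with the last: 11·3 = 113, 3·113 = 3113, …
Continuing: 31131133113 · 113311331131133113 gives term 8.

31131133113113311331131133113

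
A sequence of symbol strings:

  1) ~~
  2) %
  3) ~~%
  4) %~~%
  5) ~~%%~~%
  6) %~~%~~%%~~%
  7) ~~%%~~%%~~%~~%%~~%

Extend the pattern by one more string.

%~~%~~%%~~%~~%%~~%%~~%~~%%~~%

Each term (from the third on) is the two preceding terms concatenated in order: term 3 = ~~·% = ~~%.
So term 8 is %~~%~~%%~~%·~~%%~~%%~~%~~%%~~%.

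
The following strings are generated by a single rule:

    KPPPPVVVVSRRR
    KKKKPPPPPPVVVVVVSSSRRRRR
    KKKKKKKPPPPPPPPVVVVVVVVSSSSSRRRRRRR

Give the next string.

Each string has the form K^{3n-2} P^{2n+2} V^{2n+2} S^{2n-1} R^{2n+1} (n = 1, 2, …).
Setting n = 4 gives 10, 10, 10, 7, 9 characters in each block.

KKKKKKKKKKPPPPPPPPPPVVVVVVVVVVSSSSSSSRRRRRRRRR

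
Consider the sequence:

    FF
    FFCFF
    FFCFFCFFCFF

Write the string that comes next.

s(k+1) = s(k)·C·s(k) — each term doubles the last with 'C' between the halves.
So the next term is two copies of FFCFFCFFCFF with 'C' between the halves.

FFCFFCFFCFFCFFCFFCFFCFF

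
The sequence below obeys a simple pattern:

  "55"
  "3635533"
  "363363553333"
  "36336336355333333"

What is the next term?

s(k+1) = 363·s(k)·33, so each term gains 363 as a prefix and 33 as a suffix.
One more step from 36336336355333333 gives the answer.

3633633633635533333333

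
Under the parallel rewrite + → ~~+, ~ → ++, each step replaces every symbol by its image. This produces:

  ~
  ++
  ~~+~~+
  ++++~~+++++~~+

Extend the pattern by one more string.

Applying the rule to each of the 14 symbols of ++++~~+++++~~+ gives the pieces ~~+ ~~+ ~~+ ~~+ ++ ++ ~~+ ~~+ ~~+ ~~+ ~~+ ++ ++ ~~+, which concatenate to the answer.

~~+~~+~~+~~+++++~~+~~+~~+~~+~~+++++~~+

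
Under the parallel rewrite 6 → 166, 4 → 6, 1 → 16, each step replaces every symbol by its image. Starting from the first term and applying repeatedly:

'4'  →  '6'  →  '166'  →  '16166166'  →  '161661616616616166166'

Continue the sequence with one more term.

1616616166166161661616616616166166161661616616616166166

φ(161661616616616166166) expands symbol-by-symbol to 16 166 16 166 166 16 166 16 166 166 16 166 166 16 166 16 166 166 16 166 166; joining the 21 pieces gives the next term.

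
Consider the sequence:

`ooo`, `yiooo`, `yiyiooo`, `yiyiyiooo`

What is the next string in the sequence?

yiyiyiyiooo

Each term is the previous one with yi prepended.
One more step from yiyiyiooo gives the answer.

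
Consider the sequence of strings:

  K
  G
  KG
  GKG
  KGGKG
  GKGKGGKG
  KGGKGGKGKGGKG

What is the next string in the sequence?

GKGKGGKGKGGKGGKGKGGKG

Each term (from the third on) is the two preceding terms concatenated in order: term 3 = K·G = KG.
So term 8 is GKGKGGKG·KGGKGGKGKGGKG.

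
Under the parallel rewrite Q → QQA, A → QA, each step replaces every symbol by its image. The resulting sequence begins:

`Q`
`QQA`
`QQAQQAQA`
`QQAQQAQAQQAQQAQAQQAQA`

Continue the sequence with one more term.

Rewriting the 21 symbols of QQAQQAQAQQAQQAQAQQAQA one by one yields QQA QQA QA QQA QQA QA QQA QA QQA QQA QA QQA QQA QA QQA QA QQA QQA QA QQA QA; concatenated:

QQAQQAQAQQAQQAQAQQAQAQQAQQAQAQQAQQAQAQQAQAQQAQQAQAQQAQA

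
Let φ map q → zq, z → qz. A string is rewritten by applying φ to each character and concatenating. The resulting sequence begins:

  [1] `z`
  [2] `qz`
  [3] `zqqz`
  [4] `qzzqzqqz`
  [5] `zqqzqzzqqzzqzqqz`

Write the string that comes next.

qzzqzqqzzqqzqzzqzqqzqzzqqzzqzqqz

Applying the rule to each of the 16 symbols of zqqzqzzqqzzqzqqz gives the pieces qz zq zq qz zq qz qz zq zq qz qz zq qz zq zq qz, which concatenate to the answer.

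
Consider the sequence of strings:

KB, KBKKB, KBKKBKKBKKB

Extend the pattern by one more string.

s(k+1) = s(k)·K·s(k) — each term doubles the last with 'K' between the halves.
Doubling KBKKBKKBKKB with 'K' between the halves:

KBKKBKKBKKBKKBKKBKKBKKB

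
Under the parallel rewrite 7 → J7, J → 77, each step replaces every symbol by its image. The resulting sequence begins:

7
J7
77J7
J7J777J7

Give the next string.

Rewriting each symbol of J7J777J7: J→77, 7→J7, J→77, 7→J7, 7→J7, 7→J7, J→77, 7→J7, which concatenates to 77 J7 77 J7 J7 J7 77 J7.

77J777J7J7J777J7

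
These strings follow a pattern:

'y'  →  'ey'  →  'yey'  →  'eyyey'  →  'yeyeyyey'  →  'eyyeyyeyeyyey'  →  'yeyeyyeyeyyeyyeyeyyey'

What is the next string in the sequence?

From term 3 onward, concatenate the second-to-last term with the last: y·ey = yey, ey·yey = eyyey, …
The next term joins eyyeyyeyeyyey and yeyeyyeyeyyeyyeyeyyey.

eyyeyyeyeyyeyyeyeyyeyeyyeyyeyeyyey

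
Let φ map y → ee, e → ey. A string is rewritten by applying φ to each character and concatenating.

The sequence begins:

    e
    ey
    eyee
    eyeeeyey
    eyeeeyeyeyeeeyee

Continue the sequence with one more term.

Replace each of the 16 characters of eyeeeyeyeyeeeyee in place — ey ee ey ey ey ee ey ee ey ee ey ey ey ee ey ey — and concatenate.

eyeeeyeyeyeeeyeeeyeeeyeyeyeeeyey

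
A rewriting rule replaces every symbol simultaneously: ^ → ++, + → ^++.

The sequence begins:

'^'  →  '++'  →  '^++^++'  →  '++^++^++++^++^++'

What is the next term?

^++^++++^++^++++^++^++^++^++++^++^++++^++^++

Applying the rule to each of the 16 symbols of ++^++^++++^++^++ gives the pieces ^++ ^++ ++ ^++ ^++ ++ ^++ ^++ ^++ ^++ ++ ^++ ^++ ++ ^++ ^++, which concatenate to the answer.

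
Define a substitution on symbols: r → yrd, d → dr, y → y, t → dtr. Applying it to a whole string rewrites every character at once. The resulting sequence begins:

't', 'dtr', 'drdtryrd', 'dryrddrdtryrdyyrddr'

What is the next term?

dryrdyyrddrdryrddrdtryrdyyrddryyyrddrdryrd

φ(dryrddrdtryrdyyrddr) expands symbol-by-symbol to dr yrd y yrd dr dr yrd dr dtr yrd y yrd dr y y yrd dr dr yrd; joining the 19 pieces gives the next term.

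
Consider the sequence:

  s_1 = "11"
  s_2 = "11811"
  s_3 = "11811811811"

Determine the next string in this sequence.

Every step duplicates the string with '8' between the halves.
Doubling 11811811811 with '8' between the halves:

11811811811811811811811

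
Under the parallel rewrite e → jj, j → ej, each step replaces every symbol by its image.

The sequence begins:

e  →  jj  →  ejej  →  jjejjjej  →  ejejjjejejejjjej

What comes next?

jjejjjejejejjjejjjejjjejejejjjej

Applying the rule to each of the 16 symbols of ejejjjejejejjjej gives the pieces jj ej jj ej ej ej jj ej jj ej jj ej ej ej jj ej, which concatenate to the answer.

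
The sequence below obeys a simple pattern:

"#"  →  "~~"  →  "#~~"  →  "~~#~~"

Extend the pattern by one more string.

#~~~~#~~

This is a Fibonacci-style word recurrence s(k) = s(k−2)·s(k−1): e.g. #·~~ = #~~.
The next term joins #~~ and ~~#~~.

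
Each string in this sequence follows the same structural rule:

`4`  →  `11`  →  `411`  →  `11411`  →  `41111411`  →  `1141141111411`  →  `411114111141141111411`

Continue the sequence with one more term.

This is a Fibonacci-style word recurrence s(k) = s(k−2)·s(k−1): e.g. 4·11 = 411.
So term 8 is 1141141111411·411114111141141111411.

1141141111411411114111141141111411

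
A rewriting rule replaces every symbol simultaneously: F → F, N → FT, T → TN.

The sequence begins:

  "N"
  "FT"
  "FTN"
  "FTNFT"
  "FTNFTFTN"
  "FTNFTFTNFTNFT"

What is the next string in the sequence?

Rewriting the 13 symbols of FTNFTFTNFTNFT one by one yields F TN FT F TN F TN FT F TN FT F TN; concatenated:

FTNFTFTNFTNFTFTNFTFTN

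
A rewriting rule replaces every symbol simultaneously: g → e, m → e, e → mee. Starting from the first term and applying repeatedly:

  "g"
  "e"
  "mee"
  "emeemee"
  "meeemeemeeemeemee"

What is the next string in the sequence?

Rewriting the 17 symbols of meeemeemeeemeemee one by one yields e mee mee mee e mee mee e mee mee mee e mee mee e mee mee; concatenated:

emeemeemeeemeemeeemeemeemeeemeemeeemeemee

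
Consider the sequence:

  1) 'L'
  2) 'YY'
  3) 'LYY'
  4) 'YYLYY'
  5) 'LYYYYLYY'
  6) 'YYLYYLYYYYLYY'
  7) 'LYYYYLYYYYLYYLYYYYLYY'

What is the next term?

From term 3 onward, concatenate the second-to-last term with the last: L·YY = LYY, YY·LYY = YYLYY, …
The next term joins YYLYYLYYYYLYY and LYYYYLYYYYLYYLYYYYLYY.

YYLYYLYYYYLYYLYYYYLYYYYLYYLYYYYLYY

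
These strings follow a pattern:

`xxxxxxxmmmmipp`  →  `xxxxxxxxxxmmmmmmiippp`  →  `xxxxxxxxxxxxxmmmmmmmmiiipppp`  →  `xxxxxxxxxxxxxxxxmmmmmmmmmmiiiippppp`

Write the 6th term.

xxxxxxxxxxxxxxxxxxxxxxmmmmmmmmmmmmmmiiiiiippppppp

The n-th term is 3n+1 x's then 2n m's then n-1 i's then n p's, where the shown terms are n = 2, 3, 4, 5.
For term 6, n = 7, so the run lengths are 22, 14, 6, 7.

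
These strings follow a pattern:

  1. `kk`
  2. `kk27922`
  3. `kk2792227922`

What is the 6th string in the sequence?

kk2792227922279222792227922

Each term is the previous one with 27922 appended.
From kk2792227922, 3 further steps: kk2792227922 → kk279222792227922 → kk27922279222792227922 → (answer).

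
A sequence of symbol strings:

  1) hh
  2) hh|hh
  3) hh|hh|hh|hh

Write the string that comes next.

s(k+1) = s(k)·|·s(k) — each term doubles the last with '|' between the halves.
Doubling hh|hh|hh|hh with '|' between the halves:

hh|hh|hh|hh|hh|hh|hh|hh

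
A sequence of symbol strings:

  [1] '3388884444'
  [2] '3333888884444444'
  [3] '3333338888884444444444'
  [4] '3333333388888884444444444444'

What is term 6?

The n-th term is 2n-2 3's then n+2 8's then 3n-2 4's, where the shown terms are n = 2, 3, 4, 5.
Setting n = 7 gives 12, 9, 19 characters in each block.

3333333333338888888884444444444444444444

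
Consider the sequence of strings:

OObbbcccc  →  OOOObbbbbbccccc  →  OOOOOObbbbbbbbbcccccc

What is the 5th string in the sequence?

OOOOOOOOOObbbbbbbbbbbbbbbcccccccc

The n-th term is 2n O's then 3n b's then n+3 c's (n = 1, 2, …).
For term 5, n = 5, so the run lengths are 10, 15, 8.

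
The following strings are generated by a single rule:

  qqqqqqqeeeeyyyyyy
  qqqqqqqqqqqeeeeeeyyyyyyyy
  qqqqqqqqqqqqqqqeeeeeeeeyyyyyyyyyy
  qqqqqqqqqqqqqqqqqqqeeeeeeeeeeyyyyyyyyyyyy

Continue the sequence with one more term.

qqqqqqqqqqqqqqqqqqqqqqqeeeeeeeeeeeeyyyyyyyyyyyyyy

Each string has the form q^{4n-1} e^{2n} y^{2n+2}, where the shown terms are n = 2, 3, 4, 5.
At n = 6 the blocks have lengths 23, 12, 14.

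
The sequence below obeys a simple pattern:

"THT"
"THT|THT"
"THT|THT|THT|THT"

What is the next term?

Every step duplicates the string with '|' between the halves.
Doubling THT|THT|THT|THT with '|' between the halves:

THT|THT|THT|THT|THT|THT|THT|THT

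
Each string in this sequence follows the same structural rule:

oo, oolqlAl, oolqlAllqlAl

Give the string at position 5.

oolqlAllqlAllqlAllqlAl

The strings grow by a fixed suffix lqlAl each time.
From oolqlAllqlAl, 2 further steps: oolqlAllqlAl → oolqlAllqlAllqlAl → (answer).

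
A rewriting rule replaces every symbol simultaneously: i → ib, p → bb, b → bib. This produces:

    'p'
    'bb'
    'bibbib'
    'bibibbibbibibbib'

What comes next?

bibibbibibbibbibibbibbibibbibibbibbibibbib

Replace each of the 16 characters of bibibbibbibibbib in place — bib ib bib ib bib bib ib bib bib ib bib ib bib bib ib bib — and concatenate.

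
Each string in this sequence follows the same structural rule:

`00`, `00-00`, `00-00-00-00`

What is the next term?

Each string is two copies of the previous one joined by '-'.
Doubling 00-00-00-00 with '-' between the halves:

00-00-00-00-00-00-00-00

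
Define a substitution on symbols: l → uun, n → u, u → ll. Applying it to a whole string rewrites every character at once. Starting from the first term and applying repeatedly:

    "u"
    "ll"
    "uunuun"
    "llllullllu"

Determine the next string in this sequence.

uunuunuunuunlluunuunuunuunll

Expanding llllullllu: l→uun, l→uun, l→uun, l→uun, u→ll, l→uun, l→uun, l→uun, l→uun, u→ll. Concatenated: uun uun uun uun ll uun uun uun uun ll.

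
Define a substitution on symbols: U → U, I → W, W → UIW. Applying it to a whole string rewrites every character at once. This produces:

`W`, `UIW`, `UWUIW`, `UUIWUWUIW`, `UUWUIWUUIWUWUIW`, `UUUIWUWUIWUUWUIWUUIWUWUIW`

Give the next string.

Rewriting the 25 symbols of UUUIWUWUIWUUWUIWUUIWUWUIW one by one yields U U U W UIW U UIW U W UIW U U UIW U W UIW U U W UIW U UIW U W UIW; concatenated:

UUUWUIWUUIWUWUIWUUUIWUWUIWUUWUIWUUIWUWUIW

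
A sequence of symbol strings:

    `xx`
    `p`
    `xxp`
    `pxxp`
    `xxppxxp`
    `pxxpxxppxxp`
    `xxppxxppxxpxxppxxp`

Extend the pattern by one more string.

pxxpxxppxxpxxppxxppxxpxxppxxp

This is a Fibonacci-style word recurrence s(k) = s(k−2)·s(k−1): e.g. xx·p = xxp.
So term 8 is pxxpxxppxxp·xxppxxppxxpxxppxxp.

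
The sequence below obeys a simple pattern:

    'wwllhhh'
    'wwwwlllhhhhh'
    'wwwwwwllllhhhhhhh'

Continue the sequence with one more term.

wwwwwwwwlllllhhhhhhhhh

Term n consists of 2n w's, followed by n+1 l's, followed by 2n+1 h's (n = 1, 2, …).
Setting n = 4 gives 8, 5, 9 characters in each block.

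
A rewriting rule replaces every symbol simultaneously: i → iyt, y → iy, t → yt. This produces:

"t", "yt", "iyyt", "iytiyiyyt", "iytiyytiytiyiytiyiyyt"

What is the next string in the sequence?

Rewriting the 21 symbols of iytiyytiytiyiytiyiyyt one by one yields iyt iy yt iyt iy iy yt iyt iy yt iyt iy iyt iy yt iyt iy iyt iy iy yt; concatenated:

iytiyytiytiyiyytiytiyytiytiyiytiyytiytiyiytiyiyyt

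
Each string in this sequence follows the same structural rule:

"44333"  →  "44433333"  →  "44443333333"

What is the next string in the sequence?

The n-th term is n+1 4's then 2n+1 3's (n = 1, 2, …).
For the next term, n = 4, so the run lengths are 5, 9.

44444333333333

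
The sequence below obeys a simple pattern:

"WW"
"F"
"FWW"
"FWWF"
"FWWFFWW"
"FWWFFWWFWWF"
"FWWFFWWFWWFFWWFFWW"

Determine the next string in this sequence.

Each term (from the third on) is the previous term followed by the one before it: term 3 = F·WW = FWW.
Continuing: FWWFFWWFWWFFWWFFWW · FWWFFWWFWWF gives term 8.

FWWFFWWFWWFFWWFFWWFWWFFWWFWWF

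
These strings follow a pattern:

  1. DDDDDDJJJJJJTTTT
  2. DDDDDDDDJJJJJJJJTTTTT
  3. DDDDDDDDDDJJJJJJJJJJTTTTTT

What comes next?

DDDDDDDDDDDDJJJJJJJJJJJJTTTTTTT

The n-th term is 2n D's then 2n J's then n+1 T's, where the shown terms are n = 3, 4, 5.
At n = 6 the blocks have lengths 12, 12, 7.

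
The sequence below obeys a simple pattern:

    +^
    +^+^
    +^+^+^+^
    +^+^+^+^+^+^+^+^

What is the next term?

Every step duplicates the string.
Doubling +^+^+^+^+^+^+^+^:

+^+^+^+^+^+^+^+^+^+^+^+^+^+^+^+^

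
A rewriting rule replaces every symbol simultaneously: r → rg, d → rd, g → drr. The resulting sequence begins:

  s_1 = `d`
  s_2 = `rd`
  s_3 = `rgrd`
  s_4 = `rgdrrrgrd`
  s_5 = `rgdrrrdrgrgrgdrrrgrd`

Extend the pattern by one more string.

Rewriting the 20 symbols of rgdrrrdrgrgrgdrrrgrd one by one yields rg drr rd rg rg rg rd rg drr rg drr rg drr rd rg rg rg drr rg rd; concatenated:

rgdrrrdrgrgrgrdrgdrrrgdrrrgdrrrdrgrgrgdrrrgrd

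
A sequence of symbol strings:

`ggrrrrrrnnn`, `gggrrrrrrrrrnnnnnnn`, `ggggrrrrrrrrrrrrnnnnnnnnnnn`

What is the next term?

Each string has the form g^{n+1} r^{3n+3} n^{4n-1} (n = 1, 2, …).
At n = 4 the blocks have lengths 5, 15, 15.

gggggrrrrrrrrrrrrrrrnnnnnnnnnnnnnnn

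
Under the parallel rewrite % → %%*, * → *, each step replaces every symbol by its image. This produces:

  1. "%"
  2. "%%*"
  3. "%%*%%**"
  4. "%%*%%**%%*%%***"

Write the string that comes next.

Applying the rule to each of the 15 symbols of %%*%%**%%*%%*** gives the pieces %%* %%* * %%* %%* * * %%* %%* * %%* %%* * * *, which concatenate to the answer.

%%*%%**%%*%%***%%*%%**%%*%%****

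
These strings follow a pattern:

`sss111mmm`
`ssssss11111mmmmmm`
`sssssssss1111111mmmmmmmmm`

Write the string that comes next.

Term n consists of 3n s's, followed by 2n+1 1's, followed by 3n m's (n = 1, 2, …).
For the next term, n = 4, so the run lengths are 12, 9, 12.

ssssssssssss111111111mmmmmmmmmmmm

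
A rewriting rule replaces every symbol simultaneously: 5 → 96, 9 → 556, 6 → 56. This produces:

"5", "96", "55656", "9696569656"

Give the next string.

55656556569656556569656

Rewriting each symbol of 9696569656: 9→556, 6→56, 9→556, 6→56, 5→96, 6→56, 9→556, 6→56, 5→96, 6→56, which concatenates to 556 56 556 56 96 56 556 56 96 56.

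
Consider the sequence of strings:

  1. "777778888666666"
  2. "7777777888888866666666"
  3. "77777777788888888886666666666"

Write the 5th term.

7777777777777888888888888888866666666666666

The n-th term is 2n+1 7's then 3n-2 8's then 2n+2 6's, where the shown terms are n = 2, 3, 4.
For term 5, n = 6, so the run lengths are 13, 16, 14.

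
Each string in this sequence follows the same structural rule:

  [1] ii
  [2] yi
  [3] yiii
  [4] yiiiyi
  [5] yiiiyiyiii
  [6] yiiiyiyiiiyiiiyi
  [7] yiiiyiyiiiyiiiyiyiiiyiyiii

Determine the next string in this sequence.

yiiiyiyiiiyiiiyiyiiiyiyiiiyiiiyiyiiiyiiiyi

From term 3 onward, concatenate the last term with the second-to-last: yi·ii = yiii, yiii·yi = yiiiyi, …
Continuing: yiiiyiyiiiyiiiyiyiiiyiyiii · yiiiyiyiiiyiiiyi gives term 8.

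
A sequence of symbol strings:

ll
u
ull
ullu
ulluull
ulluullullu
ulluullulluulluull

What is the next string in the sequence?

ulluullulluulluullulluullullu

This is a Fibonacci-style word recurrence s(k) = s(k−1)·s(k−2): e.g. u·ll = ull.
So term 8 is ulluullulluulluull·ulluullullu.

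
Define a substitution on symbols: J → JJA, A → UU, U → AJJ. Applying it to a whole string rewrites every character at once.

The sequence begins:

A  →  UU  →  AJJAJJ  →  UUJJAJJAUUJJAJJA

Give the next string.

AJJAJJJJAJJAUUJJAJJAUUAJJAJJJJAJJAUUJJAJJAUU

φ(UUJJAJJAUUJJAJJA) expands symbol-by-symbol to AJJ AJJ JJA JJA UU JJA JJA UU AJJ AJJ JJA JJA UU JJA JJA UU; joining the 16 pieces gives the next term.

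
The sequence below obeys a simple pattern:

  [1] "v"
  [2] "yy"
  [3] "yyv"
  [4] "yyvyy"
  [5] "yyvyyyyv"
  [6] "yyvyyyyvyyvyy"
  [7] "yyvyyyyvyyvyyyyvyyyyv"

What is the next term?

This is a Fibonacci-style word recurrence s(k) = s(k−1)·s(k−2): e.g. yy·v = yyv.
So term 8 is yyvyyyyvyyvyyyyvyyyyv·yyvyyyyvyyvyy.

yyvyyyyvyyvyyyyvyyyyvyyvyyyyvyyvyy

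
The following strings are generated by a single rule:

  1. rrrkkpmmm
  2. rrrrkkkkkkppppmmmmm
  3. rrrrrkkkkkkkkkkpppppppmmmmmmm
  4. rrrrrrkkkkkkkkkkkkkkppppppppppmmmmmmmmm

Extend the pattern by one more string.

rrrrrrrkkkkkkkkkkkkkkkkkkpppppppppppppmmmmmmmmmmm

The n-th term is n+2 r's then 4n-2 k's then 3n-2 p's then 2n+1 m's (n = 1, 2, …).
At n = 5 the blocks have lengths 7, 18, 13, 11.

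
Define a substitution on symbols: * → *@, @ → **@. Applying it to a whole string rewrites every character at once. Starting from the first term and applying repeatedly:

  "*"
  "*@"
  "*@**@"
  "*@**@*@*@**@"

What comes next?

Apply φ to *@**@*@*@**@ symbol by symbol: *→*@, @→**@, *→*@, *→*@, @→**@, *→*@, @→**@, *→*@, @→**@, *→*@, *→*@, @→**@; joined: *@ **@ *@ *@ **@ *@ **@ *@ **@ *@ *@ **@.

*@**@*@*@**@*@**@*@**@*@*@**@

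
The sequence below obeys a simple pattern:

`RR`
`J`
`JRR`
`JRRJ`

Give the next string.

From term 3 onward, concatenate the last term with the second-to-last: J·RR = JRR, JRR·J = JRRJ, …
So term 5 is JRRJ·JRR.

JRRJJRR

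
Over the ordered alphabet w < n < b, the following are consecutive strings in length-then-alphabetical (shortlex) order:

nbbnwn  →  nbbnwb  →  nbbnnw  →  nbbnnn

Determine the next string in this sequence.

Treat nbbnnn as a base-3 numeral over the given alphabet and add one, carrying through any trailing b's.

nbbnnb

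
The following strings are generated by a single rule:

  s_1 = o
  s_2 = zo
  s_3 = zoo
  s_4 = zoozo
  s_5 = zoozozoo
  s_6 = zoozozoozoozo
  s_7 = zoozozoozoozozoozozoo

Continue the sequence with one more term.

zoozozoozoozozoozozoozoozozoozoozo

Each term (from the third on) is the previous term followed by the one before it: term 3 = zo·o = zoo.
So term 8 is zoozozoozoozozoozozoo·zoozozoozoozo.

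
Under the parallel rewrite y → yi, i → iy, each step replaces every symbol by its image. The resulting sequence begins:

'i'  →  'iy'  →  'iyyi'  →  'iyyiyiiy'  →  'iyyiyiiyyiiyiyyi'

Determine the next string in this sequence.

Applying the rule to each of the 16 symbols of iyyiyiiyyiiyiyyi gives the pieces iy yi yi iy yi iy iy yi yi iy iy yi iy yi yi iy, which concatenate to the answer.

iyyiyiiyyiiyiyyiyiiyiyyiiyyiyiiy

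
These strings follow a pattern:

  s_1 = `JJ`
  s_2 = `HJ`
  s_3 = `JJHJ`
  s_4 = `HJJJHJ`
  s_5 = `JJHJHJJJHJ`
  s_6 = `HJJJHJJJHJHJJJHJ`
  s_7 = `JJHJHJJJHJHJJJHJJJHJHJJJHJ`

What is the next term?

From term 3 onward, concatenate the second-to-last term with the last: JJ·HJ = JJHJ, HJ·JJHJ = HJJJHJ, …
Continuing: HJJJHJJJHJHJJJHJ · JJHJHJJJHJHJJJHJJJHJHJJJHJ gives term 8.

HJJJHJJJHJHJJJHJJJHJHJJJHJHJJJHJJJHJHJJJHJ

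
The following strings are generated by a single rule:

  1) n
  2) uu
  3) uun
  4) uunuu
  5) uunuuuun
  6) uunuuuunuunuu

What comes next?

This is a Fibonacci-style word recurrence s(k) = s(k−1)·s(k−2): e.g. uu·n = uun.
The next term joins uunuuuunuunuu and uunuuuun.

uunuuuunuunuuuunuuuun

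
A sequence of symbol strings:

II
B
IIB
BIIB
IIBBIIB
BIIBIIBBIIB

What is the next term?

Each term (from the third on) is the two preceding terms concatenated in order: term 3 = II·B = IIB.
Continuing: IIBBIIB · BIIBIIBBIIB gives term 7.

IIBBIIBBIIBIIBBIIB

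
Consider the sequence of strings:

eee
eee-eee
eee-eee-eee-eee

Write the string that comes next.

Every step duplicates the string with '-' between the halves.
Doubling eee-eee-eee-eee with '-' between the halves:

eee-eee-eee-eee-eee-eee-eee-eee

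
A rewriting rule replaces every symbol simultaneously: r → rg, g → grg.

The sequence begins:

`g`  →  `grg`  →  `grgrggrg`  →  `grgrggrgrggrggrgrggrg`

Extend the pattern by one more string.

Applying the rule to each of the 21 symbols of grgrggrgrggrggrgrggrg gives the pieces grg rg grg rg grg grg rg grg rg grg grg rg grg grg rg grg rg grg grg rg grg, which concatenate to the answer.

grgrggrgrggrggrgrggrgrggrggrgrggrggrgrggrgrggrggrgrggrg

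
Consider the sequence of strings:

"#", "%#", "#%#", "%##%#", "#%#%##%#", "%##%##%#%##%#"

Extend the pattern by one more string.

Each term (from the third on) is the two preceding terms concatenated in order: term 3 = #·%# = #%#.
Continuing: #%#%##%# · %##%##%#%##%# gives term 7.

#%#%##%#%##%##%#%##%#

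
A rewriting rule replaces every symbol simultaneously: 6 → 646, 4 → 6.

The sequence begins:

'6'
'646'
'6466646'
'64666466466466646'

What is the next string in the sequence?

64666466466466646646664664666466466466646

Applying the rule to each of the 17 symbols of 64666466466466646 gives the pieces 646 6 646 646 646 6 646 646 6 646 646 6 646 646 646 6 646, which concatenate to the answer.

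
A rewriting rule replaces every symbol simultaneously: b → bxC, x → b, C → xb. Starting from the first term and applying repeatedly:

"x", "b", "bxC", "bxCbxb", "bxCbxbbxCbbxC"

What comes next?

φ(bxCbxbbxCbbxC) expands symbol-by-symbol to bxC b xb bxC b bxC bxC b xb bxC bxC b xb; joining the 13 pieces gives the next term.

bxCbxbbxCbbxCbxCbxbbxCbxCbxb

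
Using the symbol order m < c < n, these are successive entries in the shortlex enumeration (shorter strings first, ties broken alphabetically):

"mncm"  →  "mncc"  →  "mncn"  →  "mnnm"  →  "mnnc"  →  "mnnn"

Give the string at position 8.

cmmc

Advancing 2 positions from mnnn through mnnn → cmmm reaches term 8.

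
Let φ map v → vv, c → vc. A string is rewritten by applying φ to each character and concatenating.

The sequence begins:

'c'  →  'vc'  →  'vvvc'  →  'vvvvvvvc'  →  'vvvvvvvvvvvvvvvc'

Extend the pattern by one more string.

Rewriting the 16 symbols of vvvvvvvvvvvvvvvc one by one yields vv vv vv vv vv vv vv vv vv vv vv vv vv vv vv vc; concatenated:

vvvvvvvvvvvvvvvvvvvvvvvvvvvvvvvc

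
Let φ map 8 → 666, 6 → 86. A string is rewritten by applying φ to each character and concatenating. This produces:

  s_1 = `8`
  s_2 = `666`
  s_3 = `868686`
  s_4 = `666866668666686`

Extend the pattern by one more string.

868686666868686866668686868666686

φ(666866668666686) expands symbol-by-symbol to 86 86 86 666 86 86 86 86 666 86 86 86 86 666 86; joining the 15 pieces gives the next term.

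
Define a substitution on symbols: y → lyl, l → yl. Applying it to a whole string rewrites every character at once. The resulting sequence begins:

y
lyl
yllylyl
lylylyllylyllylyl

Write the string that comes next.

Rewriting the 17 symbols of lylylyllylyllylyl one by one yields yl lyl yl lyl yl lyl yl yl lyl yl lyl yl yl lyl yl lyl yl; concatenated:

yllylyllylyllylylyllylyllylylyllylyllylyl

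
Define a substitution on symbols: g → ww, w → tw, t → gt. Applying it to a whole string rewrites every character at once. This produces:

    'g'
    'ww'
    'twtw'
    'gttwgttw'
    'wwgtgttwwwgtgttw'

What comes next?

twtwwwgtwwgtgttwtwtwwwgtwwgtgttw

Replace each of the 16 characters of wwgtgttwwwgtgttw in place — tw tw ww gt ww gt gt tw tw tw ww gt ww gt gt tw — and concatenate.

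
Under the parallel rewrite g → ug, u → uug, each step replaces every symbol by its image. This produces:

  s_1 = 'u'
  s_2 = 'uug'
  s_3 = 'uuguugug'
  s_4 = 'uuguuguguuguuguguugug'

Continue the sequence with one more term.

uuguuguguuguuguguuguguuguuguguuguuguguuguguuguuguguugug

φ(uuguuguguuguuguguugug) expands symbol-by-symbol to uug uug ug uug uug ug uug ug uug uug ug uug uug ug uug ug uug uug ug uug ug; joining the 21 pieces gives the next term.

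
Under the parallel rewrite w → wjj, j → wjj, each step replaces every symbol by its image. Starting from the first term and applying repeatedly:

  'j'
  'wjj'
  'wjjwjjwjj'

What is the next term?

wjjwjjwjjwjjwjjwjjwjjwjjwjj

Expanding wjjwjjwjj: w→wjj, j→wjj, j→wjj, w→wjj, j→wjj, j→wjj, w→wjj, j→wjj, j→wjj. Concatenated: wjj wjj wjj wjj wjj wjj wjj wjj wjj.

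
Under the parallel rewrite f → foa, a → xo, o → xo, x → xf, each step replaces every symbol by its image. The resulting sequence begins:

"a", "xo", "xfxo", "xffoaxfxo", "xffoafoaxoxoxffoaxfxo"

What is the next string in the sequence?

Rewriting the 21 symbols of xffoafoaxoxoxffoaxfxo one by one yields xf foa foa xo xo foa xo xo xf xo xf xo xf foa foa xo xo xf foa xf xo; concatenated:

xffoafoaxoxofoaxoxoxfxoxfxoxffoafoaxoxoxffoaxfxo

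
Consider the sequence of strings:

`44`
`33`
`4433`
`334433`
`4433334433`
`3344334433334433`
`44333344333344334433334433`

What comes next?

334433443333443344333344333344334433334433

Each term (from the third on) is the two preceding terms concatenated in order: term 3 = 44·33 = 4433.
The next term joins 3344334433334433 and 44333344333344334433334433.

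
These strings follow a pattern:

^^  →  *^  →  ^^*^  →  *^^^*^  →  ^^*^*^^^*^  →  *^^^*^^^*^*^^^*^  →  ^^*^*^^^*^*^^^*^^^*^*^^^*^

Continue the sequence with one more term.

*^^^*^^^*^*^^^*^^^*^*^^^*^*^^^*^^^*^*^^^*^

This is a Fibonacci-style word recurrence s(k) = s(k−2)·s(k−1): e.g. ^^·*^ = ^^*^.
Continuing: *^^^*^^^*^*^^^*^ · ^^*^*^^^*^*^^^*^^^*^*^^^*^ gives term 8.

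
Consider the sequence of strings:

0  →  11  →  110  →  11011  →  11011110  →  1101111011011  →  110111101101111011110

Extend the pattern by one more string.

This is a Fibonacci-style word recurrence s(k) = s(k−1)·s(k−2): e.g. 11·0 = 110.
Continuing: 110111101101111011110 · 1101111011011 gives term 8.

1101111011011110111101101111011011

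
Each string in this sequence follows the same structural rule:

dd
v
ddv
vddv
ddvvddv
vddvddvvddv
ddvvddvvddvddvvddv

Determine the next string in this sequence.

vddvddvvddvddvvddvvddvddvvddv

Each term (from the third on) is the two preceding terms concatenated in order: term 3 = dd·v = ddv.
So term 8 is vddvddvvddv·ddvvddvvddvddvvddv.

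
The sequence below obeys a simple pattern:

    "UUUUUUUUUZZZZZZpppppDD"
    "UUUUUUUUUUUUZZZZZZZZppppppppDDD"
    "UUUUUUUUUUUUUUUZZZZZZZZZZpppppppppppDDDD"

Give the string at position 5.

Term n consists of 3n+3 U's, followed by 2n+2 Z's, followed by 3n-1 p's, followed by n D's, where the shown terms are n = 2, 3, 4.
At n = 6 the blocks have lengths 21, 14, 17, 6.

UUUUUUUUUUUUUUUUUUUUUZZZZZZZZZZZZZZpppppppppppppppppDDDDDD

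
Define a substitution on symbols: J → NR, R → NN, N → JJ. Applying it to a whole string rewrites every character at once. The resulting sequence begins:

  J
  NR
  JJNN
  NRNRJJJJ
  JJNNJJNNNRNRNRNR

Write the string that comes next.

NRNRJJJJNRNRJJJJJJNNJJNNJJNNJJNN

Replace each of the 16 characters of JJNNJJNNNRNRNRNR in place — NR NR JJ JJ NR NR JJ JJ JJ NN JJ NN JJ NN JJ NN — and concatenate.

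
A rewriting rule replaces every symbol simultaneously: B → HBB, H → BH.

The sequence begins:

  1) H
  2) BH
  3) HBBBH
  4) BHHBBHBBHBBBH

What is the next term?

Rewriting the 13 symbols of BHHBBHBBHBBBH one by one yields HBB BH BH HBB HBB BH HBB HBB BH HBB HBB HBB BH; concatenated:

HBBBHBHHBBHBBBHHBBHBBBHHBBHBBHBBBH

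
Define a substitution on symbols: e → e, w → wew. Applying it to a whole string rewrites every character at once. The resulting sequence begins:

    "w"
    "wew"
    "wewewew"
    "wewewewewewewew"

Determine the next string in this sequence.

Rewriting the 15 symbols of wewewewewewewew one by one yields wew e wew e wew e wew e wew e wew e wew e wew; concatenated:

wewewewewewewewewewewewewewewew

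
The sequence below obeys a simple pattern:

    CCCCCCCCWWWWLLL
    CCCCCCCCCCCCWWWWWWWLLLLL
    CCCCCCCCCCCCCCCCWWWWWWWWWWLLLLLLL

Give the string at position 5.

CCCCCCCCCCCCCCCCCCCCCCCCWWWWWWWWWWWWWWWWLLLLLLLLLLL

The n-th term is 4n C's then 3n-2 W's then 2n-1 L's, where the shown terms are n = 2, 3, 4.
Setting n = 6 gives 24, 16, 11 characters in each block.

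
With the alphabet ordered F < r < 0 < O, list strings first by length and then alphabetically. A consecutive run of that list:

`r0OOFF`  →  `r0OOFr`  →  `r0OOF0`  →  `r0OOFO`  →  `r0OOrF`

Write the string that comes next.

Treat r0OOrF as a base-4 numeral over the given alphabet and add one, carrying through any trailing O's.

r0OOrr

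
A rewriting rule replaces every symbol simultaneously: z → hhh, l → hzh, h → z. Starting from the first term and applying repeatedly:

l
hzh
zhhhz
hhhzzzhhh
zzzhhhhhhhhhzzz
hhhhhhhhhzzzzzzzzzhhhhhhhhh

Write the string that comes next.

φ(hhhhhhhhhzzzzzzzzzhhhhhhhhh) expands symbol-by-symbol to z z z z z z z z z hhh hhh hhh hhh hhh hhh hhh hhh hhh z z z z z z z z z; joining the 27 pieces gives the next term.

zzzzzzzzzhhhhhhhhhhhhhhhhhhhhhhhhhhhzzzzzzzzz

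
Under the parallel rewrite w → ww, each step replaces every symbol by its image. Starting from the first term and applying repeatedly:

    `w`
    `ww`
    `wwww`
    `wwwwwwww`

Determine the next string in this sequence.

wwwwwwwwwwwwwwww

Expanding wwwwwwww: w→ww, w→ww, w→ww, w→ww, w→ww, w→ww, w→ww, w→ww. Concatenated: ww ww ww ww ww ww ww ww.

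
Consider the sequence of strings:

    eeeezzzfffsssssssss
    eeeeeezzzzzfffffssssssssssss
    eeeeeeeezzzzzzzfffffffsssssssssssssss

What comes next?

Term n consists of 2n e's, followed by 2n-1 z's, followed by 2n-1 f's, followed by 3n+3 s's, where the shown terms are n = 2, 3, 4.
Setting n = 5 gives 10, 9, 9, 18 characters in each block.

eeeeeeeeeezzzzzzzzzfffffffffssssssssssssssssss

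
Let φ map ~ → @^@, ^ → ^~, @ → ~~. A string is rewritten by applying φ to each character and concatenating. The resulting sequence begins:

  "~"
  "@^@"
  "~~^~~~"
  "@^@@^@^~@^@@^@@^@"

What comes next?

Rewriting the 17 symbols of @^@@^@^~@^@@^@@^@ one by one yields ~~ ^~ ~~ ~~ ^~ ~~ ^~ @^@ ~~ ^~ ~~ ~~ ^~ ~~ ~~ ^~ ~~; concatenated:

~~^~~~~~^~~~^~@^@~~^~~~~~^~~~~~^~~~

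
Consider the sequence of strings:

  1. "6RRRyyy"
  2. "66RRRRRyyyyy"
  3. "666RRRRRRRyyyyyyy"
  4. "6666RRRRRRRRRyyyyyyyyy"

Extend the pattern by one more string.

66666RRRRRRRRRRRyyyyyyyyyyy

Reading off run lengths: 6 runs 1, 2, 3, 4; R runs 3, 5, 7, 9; y runs 3, 5, 7, 9 — each is linear in n, where the shown terms are n = 2, 3, 4, 5.
At n = 6 the blocks have lengths 5, 11, 11.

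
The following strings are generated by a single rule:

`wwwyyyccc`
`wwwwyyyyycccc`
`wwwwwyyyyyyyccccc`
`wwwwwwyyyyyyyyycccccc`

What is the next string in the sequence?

The n-th term is n+1 w's then 2n-1 y's then n+1 c's, where the shown terms are n = 2, 3, 4, 5.
For the next term, n = 6, so the run lengths are 7, 11, 7.

wwwwwwwyyyyyyyyyyyccccccc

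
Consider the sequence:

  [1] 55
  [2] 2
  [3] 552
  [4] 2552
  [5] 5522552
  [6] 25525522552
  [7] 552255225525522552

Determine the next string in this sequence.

25525522552552255225525522552

This is a Fibonacci-style word recurrence s(k) = s(k−2)·s(k−1): e.g. 55·2 = 552.
The next term joins 25525522552 and 552255225525522552.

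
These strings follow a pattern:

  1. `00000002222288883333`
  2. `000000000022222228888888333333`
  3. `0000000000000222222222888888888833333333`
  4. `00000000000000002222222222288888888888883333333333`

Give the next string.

000000000000000000022222222222228888888888888888333333333333

Each string has the form 0^{3n+1} 2^{2n+1} 8^{3n-2} 3^{2n}, where the shown terms are n = 2, 3, 4, 5.
For the next term, n = 6, so the run lengths are 19, 13, 16, 12.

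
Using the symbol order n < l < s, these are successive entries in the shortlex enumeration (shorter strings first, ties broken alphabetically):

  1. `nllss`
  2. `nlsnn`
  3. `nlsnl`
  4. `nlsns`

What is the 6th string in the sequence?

Stepping forward 2 times from nlsns: nlsns → nlsln, then the target.

nlsll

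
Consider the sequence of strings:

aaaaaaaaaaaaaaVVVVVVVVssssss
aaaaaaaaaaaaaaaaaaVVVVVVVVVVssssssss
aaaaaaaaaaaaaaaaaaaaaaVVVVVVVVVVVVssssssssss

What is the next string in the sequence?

Each string has the form a^{4n+2} V^{2n+2} s^{2n}, where the shown terms are n = 3, 4, 5.
At n = 6 the blocks have lengths 26, 14, 12.

aaaaaaaaaaaaaaaaaaaaaaaaaaVVVVVVVVVVVVVVssssssssssss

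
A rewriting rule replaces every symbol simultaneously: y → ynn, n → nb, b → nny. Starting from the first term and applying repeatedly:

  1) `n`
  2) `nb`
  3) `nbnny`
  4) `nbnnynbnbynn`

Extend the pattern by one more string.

Expanding nbnnynbnbynn: n→nb, b→nny, n→nb, n→nb, y→ynn, n→nb, b→nny, n→nb, b→nny, y→ynn, n→nb, n→nb. Concatenated: nb nny nb nb ynn nb nny nb nny ynn nb nb.

nbnnynbnbynnnbnnynbnnyynnnbnb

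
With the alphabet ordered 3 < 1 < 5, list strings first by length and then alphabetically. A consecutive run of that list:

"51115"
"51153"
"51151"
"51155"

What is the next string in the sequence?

51533

The successor of 51155 increments the rightmost position that isn't already 5 and resets every position after it to 3.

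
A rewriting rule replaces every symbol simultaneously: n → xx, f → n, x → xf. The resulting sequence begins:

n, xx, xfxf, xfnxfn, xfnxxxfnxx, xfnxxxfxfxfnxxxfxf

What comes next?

Rewriting the 18 symbols of xfnxxxfxfxfnxxxfxf one by one yields xf n xx xf xf xf n xf n xf n xx xf xf xf n xf n; concatenated:

xfnxxxfxfxfnxfnxfnxxxfxfxfnxfn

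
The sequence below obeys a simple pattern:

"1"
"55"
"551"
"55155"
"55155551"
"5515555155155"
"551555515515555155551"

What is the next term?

From term 3 onward, concatenate the last term with the second-to-last: 55·1 = 551, 551·55 = 55155, …
The next term joins 551555515515555155551 and 5515555155155.

5515555155155551555515515555155155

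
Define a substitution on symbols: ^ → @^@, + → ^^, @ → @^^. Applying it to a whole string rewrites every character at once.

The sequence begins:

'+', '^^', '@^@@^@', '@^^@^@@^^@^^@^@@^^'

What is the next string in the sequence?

Rewriting the 18 symbols of @^^@^@@^^@^^@^@@^^ one by one yields @^^ @^@ @^@ @^^ @^@ @^^ @^^ @^@ @^@ @^^ @^@ @^@ @^^ @^@ @^^ @^^ @^@ @^@; concatenated:

@^^@^@@^@@^^@^@@^^@^^@^@@^@@^^@^@@^@@^^@^@@^^@^^@^@@^@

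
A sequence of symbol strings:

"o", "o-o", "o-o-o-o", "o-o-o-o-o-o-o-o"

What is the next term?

Every step duplicates the string with '-' between the halves.
One more doubling of o-o-o-o-o-o-o-o gives the answer.

o-o-o-o-o-o-o-o-o-o-o-o-o-o-o-o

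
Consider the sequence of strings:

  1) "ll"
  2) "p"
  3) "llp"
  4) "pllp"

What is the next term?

Each term (from the third on) is the two preceding terms concatenated in order: term 3 = ll·p = llp.
So term 5 is llp·pllp.

llppllp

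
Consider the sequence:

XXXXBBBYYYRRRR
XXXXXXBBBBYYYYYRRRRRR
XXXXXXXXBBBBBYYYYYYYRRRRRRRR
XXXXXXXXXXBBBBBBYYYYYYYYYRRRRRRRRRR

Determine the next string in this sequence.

XXXXXXXXXXXXBBBBBBBYYYYYYYYYYYRRRRRRRRRRRR

The n-th term is 2n X's then n+1 B's then 2n-1 Y's then 2n R's, where the shown terms are n = 2, 3, 4, 5.
For the next term, n = 6, so the run lengths are 12, 7, 11, 12.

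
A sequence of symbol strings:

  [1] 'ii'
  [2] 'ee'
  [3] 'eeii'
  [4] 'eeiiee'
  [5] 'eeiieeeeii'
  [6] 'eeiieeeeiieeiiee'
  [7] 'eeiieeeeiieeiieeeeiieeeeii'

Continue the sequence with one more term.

Each term (from the third on) is the previous term followed by the one before it: term 3 = ee·ii = eeii.
The next term joins eeiieeeeiieeiieeeeiieeeeii and eeiieeeeiieeiiee.

eeiieeeeiieeiieeeeiieeeeiieeiieeeeiieeiiee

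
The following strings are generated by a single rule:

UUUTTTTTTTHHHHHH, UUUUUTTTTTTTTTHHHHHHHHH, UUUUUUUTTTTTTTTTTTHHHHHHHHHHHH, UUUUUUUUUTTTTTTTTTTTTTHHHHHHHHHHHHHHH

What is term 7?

UUUUUUUUUUUUUUUTTTTTTTTTTTTTTTTTTTHHHHHHHHHHHHHHHHHHHHHHHH

The n-th term is 2n-1 U's then 2n+3 T's then 3n H's, where the shown terms are n = 2, 3, 4, 5.
For term 7, n = 8, so the run lengths are 15, 19, 24.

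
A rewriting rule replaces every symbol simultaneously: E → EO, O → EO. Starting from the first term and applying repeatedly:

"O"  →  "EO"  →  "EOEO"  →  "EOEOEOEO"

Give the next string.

EOEOEOEOEOEOEOEO

Rewriting each symbol of EOEOEOEO: E→EO, O→EO, E→EO, O→EO, E→EO, O→EO, E→EO, O→EO, which concatenates to EO EO EO EO EO EO EO EO.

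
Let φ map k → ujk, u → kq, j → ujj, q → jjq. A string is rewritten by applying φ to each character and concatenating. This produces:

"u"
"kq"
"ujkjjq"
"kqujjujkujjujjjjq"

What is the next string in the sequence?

ujkjjqkqujjujjkqujjujkkqujjujjkqujjujjujjujjjjq

φ(kqujjujkujjujjjjq) expands symbol-by-symbol to ujk jjq kq ujj ujj kq ujj ujk kq ujj ujj kq ujj ujj ujj ujj jjq; joining the 17 pieces gives the next term.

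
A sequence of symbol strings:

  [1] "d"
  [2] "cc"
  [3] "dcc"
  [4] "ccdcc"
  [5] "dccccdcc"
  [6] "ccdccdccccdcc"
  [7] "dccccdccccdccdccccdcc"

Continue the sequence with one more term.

Each term (from the third on) is the two preceding terms concatenated in order: term 3 = d·cc = dcc.
Continuing: ccdccdccccdcc · dccccdccccdccdccccdcc gives term 8.

ccdccdccccdccdccccdccccdccdccccdcc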